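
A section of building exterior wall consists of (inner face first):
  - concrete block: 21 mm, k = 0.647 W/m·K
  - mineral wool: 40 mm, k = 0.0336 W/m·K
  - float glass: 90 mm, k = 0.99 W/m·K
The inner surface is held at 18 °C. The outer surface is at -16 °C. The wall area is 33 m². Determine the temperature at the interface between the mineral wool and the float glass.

T ≈ -13.6 °C

Model the wall as resistances in series:
R_concrete block = L/(kA) = 0.021/(0.647×33) = 9.836×10^-4 K/W
R_mineral wool = L/(kA) = 0.04/(0.0336×33) = 0.03608 K/W
R_float glass = L/(kA) = 0.09/(0.99×33) = 0.002755 K/W
R_total = 0.03981 K/W;  Q = ΔT/R_total = 34/0.03981 = 854 W
T_interface = T_inner − Q·ΣR(inner→interface) = 18 − 854×0.03706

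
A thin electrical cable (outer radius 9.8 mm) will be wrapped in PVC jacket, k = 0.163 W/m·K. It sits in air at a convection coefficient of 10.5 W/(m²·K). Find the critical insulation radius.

r_cr ≈ 15.5 mm

For a cylinder r_cr = k/h = 0.163/10.5
r_cr = 15.5 mm; since the bare radius (9.8 mm) is below r_cr, adding a thin layer of insulation will *increase* heat loss.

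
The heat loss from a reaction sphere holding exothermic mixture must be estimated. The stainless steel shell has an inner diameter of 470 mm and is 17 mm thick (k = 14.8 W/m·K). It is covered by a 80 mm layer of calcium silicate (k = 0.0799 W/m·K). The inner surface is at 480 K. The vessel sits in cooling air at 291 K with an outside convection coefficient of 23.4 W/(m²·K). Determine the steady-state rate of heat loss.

For a spherical shell R = (1/r₁ − 1/r₂)/(4πk); film R = 1/(h·4πr²). In series:
R_stainless steel shell = (1/0.235 − 1/0.252)/(4π×14.8) = 0.001544 K/W
R_calcium silicate = (1/0.252 − 1/0.332)/(4π×0.0799) = 0.9523 K/W
R_outer film = 1/(h·4πr_o²) = 1/(23.4×4π×0.332²) = 0.03085 K/W
R_total = 0.9847 K/W
Q = ΔT/R_total = 189/0.9847

Q ≈ 192 W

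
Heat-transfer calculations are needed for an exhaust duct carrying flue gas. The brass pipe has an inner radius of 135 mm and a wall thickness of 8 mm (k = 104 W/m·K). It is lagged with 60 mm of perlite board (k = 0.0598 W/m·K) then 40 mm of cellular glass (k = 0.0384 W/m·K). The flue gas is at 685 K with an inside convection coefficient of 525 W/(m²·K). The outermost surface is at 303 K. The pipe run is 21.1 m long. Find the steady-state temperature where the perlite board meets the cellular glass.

Treating each annulus and film as a series resistance:
R_inner film = 1/(h_i·2πr₁L) = 1/(525×2π×0.135×21.1) = 1.064×10^-4 K/W
R_brass pipe wall = ln(143/135)/(2π×104×21.1) = 4.175×10^-6 K/W
R_perlite board = ln(203/143)/(2π×0.0598×21.1) = 0.04419 K/W
R_cellular glass = ln(243/203)/(2π×0.0384×21.1) = 0.03533 K/W
R_total = 0.07963 K/W
Q = ΔT/R_total = 382/0.07963
Q = 4800 W
T_interface = T_inner − Q·ΣR(inner→interface) = 685 − 4800×0.0443

T ≈ 472 K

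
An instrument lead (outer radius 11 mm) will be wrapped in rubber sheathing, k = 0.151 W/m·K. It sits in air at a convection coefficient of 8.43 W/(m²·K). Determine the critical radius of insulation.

For a cylinder r_cr = k/h = 0.151/8.43
r_cr = 17.9 mm; since the bare radius (11 mm) is below r_cr, adding a thin layer of insulation will *increase* heat loss.

r_cr ≈ 17.9 mm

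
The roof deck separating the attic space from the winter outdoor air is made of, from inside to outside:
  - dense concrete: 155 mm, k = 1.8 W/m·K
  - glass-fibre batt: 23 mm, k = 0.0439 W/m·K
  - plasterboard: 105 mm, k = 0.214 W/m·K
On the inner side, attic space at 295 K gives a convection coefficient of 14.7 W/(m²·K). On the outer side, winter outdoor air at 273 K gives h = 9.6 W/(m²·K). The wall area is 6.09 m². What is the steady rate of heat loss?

Q ≈ 105 W

Model the wall as resistances in series:
R_inner film = 1/(h_i·A) = 1/(14.7×6.09) = 0.01117 K/W
R_dense concrete = L/(kA) = 0.155/(1.8×6.09) = 0.01414 K/W
R_glass-fibre batt = L/(kA) = 0.023/(0.0439×6.09) = 0.08603 K/W
R_plasterboard = L/(kA) = 0.105/(0.214×6.09) = 0.08057 K/W
R_outer film = 1/(h_o·A) = 1/(9.6×6.09) = 0.0171 K/W
R_total = 0.209 K/W
Q = ΔT / R_total = 22 / 0.209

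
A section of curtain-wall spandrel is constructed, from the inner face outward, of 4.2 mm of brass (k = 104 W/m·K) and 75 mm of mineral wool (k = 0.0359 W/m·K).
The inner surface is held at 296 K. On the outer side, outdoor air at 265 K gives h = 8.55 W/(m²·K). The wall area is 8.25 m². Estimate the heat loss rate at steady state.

Q ≈ 116 W

Series thermal resistances:
R_brass = L/(kA) = 0.0042/(104×8.25) = 4.895×10^-6 K/W
R_mineral wool = L/(kA) = 0.075/(0.0359×8.25) = 0.2532 K/W
R_outer film = 1/(h_o·A) = 1/(8.55×8.25) = 0.01418 K/W
R_total = 0.2674 K/W
Q = ΔT / R_total = 31 / 0.2674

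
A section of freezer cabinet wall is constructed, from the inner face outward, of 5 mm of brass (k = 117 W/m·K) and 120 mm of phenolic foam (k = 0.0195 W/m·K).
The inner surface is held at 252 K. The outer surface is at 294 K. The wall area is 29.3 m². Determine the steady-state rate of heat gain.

Treating each layer as a thermal resistance in series:
R_brass = L/(kA) = 0.005/(117×29.3) = 1.459×10^-6 K/W
R_phenolic foam = L/(kA) = 0.12/(0.0195×29.3) = 0.21 K/W
R_total = 0.21 K/W
Q = ΔT / R_total = 42 / 0.21

Q ≈ 200 W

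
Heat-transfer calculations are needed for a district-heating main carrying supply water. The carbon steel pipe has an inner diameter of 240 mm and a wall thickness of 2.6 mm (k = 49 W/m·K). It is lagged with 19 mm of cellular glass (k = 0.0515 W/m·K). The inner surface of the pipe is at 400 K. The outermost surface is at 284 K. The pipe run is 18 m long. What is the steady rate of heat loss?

Q ≈ 4690 W

Cylindrical conduction, so R = ln(r₂/r₁)/(2πkL) per layer, in series:
R_carbon steel pipe wall = ln(122.6/120)/(2π×49×18) = 3.868×10^-6 K/W
R_cellular glass = ln(141.6/122.6)/(2π×0.0515×18) = 0.02474 K/W
R_total = 0.02474 K/W
Q = ΔT/R_total = 116/0.02474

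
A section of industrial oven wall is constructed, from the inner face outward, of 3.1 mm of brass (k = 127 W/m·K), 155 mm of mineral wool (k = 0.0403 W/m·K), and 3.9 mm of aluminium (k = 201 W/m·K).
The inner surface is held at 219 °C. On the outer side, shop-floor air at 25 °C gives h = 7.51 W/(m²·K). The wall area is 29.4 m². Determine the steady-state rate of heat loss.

Series thermal resistances:
R_brass = L/(kA) = 0.0031/(127×29.4) = 8.303×10^-7 K/W
R_mineral wool = L/(kA) = 0.155/(0.0403×29.4) = 0.1308 K/W
R_aluminium = L/(kA) = 0.0039/(201×29.4) = 6.6×10^-7 K/W
R_outer film = 1/(h_o·A) = 1/(7.51×29.4) = 0.004529 K/W
R_total = 0.1354 K/W
Q = ΔT / R_total = 194 / 0.1354

Q ≈ 1430 W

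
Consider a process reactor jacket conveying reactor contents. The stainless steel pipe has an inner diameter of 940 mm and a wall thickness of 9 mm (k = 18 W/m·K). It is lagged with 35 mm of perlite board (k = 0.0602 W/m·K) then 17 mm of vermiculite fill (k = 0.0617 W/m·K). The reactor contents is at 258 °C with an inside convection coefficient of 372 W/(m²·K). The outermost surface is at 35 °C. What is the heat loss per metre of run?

q′ ≈ 821 W/m

Per-layer cylindrical resistances, series-summed:
R_inner film = 1/(h_i·2πr₁L) = 1/(372×2π×0.47×1) = 9.103×10^-4 K/W
R_stainless steel pipe wall = ln(479/470)/(2π×18×1) = 1.677×10^-4 K/W
R_perlite board = ln(514/479)/(2π×0.0602×1) = 0.1864 K/W
R_vermiculite fill = ln(531/514)/(2π×0.0617×1) = 0.08393 K/W
R_total = 0.2715 K/W
Q = ΔT/R_total = 223/0.2715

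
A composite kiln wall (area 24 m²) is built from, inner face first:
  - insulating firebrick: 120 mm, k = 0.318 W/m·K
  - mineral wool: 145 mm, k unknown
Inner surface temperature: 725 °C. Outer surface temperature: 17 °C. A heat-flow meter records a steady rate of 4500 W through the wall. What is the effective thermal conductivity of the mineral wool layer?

Treating each layer as a thermal resistance in series:
R_insulating firebrick = L/(kA) = 0.12/(0.318×24) = 0.01572 K/W
Sum of known resistances R_other = 0.01572 K/W
Total R = ΔT/Q = 708/4500 = 0.1573 K/W
R_mineral wool = R_total − R_other = 0.1416 K/W
k = L/(R·A) = 0.145/(0.1416×24)

k ≈ 0.0427 W/(m·K)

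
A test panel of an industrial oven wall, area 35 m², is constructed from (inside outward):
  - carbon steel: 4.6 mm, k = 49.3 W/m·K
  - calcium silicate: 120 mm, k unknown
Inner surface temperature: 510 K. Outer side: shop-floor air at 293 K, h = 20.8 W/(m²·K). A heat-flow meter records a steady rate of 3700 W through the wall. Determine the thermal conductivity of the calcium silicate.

k ≈ 0.0599 W/(m·K)

Treating each layer as a thermal resistance in series:
R_carbon steel = L/(kA) = 0.0046/(49.3×35) = 2.666×10^-6 K/W
R_outer film = 1/(h_o·A) = 1/(20.8×35) = 0.001374 K/W
Sum of known resistances R_other = 0.001376 K/W
Total R = ΔT/Q = 217/3700 = 0.05865 K/W
R_calcium silicate = R_total − R_other = 0.05727 K/W
k = L/(R·A) = 0.12/(0.05727×35)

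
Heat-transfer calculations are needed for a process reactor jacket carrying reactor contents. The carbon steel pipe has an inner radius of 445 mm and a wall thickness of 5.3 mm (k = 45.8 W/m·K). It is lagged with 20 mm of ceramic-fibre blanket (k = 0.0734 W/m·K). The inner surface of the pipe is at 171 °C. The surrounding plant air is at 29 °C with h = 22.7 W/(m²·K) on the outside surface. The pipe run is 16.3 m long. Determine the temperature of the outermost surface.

T ≈ 48.4 °C

Treating each annulus and film as a series resistance:
R_carbon steel pipe wall = ln(450.3/445)/(2π×45.8×16.3) = 2.524×10^-6 K/W
R_ceramic-fibre blanket = ln(470.3/450.3)/(2π×0.0734×16.3) = 0.005781 K/W
R_outer film = 1/(h_o·2πr_oL) = 1/(22.7×2π×0.4703×16.3) = 9.146×10^-4 K/W
R_total = 0.006698 K/W
Q = ΔT/R_total = 142/0.006698
Q = 21200 W
T_interface = T_inner − Q·ΣR(inner→interface) = 171 − 21200×0.005783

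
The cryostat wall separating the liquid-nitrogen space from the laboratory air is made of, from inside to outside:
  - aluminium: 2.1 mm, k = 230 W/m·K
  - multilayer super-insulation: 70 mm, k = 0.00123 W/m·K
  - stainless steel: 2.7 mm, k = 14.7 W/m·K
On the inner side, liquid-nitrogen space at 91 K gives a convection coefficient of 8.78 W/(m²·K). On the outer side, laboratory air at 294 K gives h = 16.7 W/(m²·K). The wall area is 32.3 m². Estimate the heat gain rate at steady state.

Q ≈ 115 W

Model the wall as resistances in series:
R_inner film = 1/(h_i·A) = 1/(8.78×32.3) = 0.003526 K/W
R_aluminium = L/(kA) = 0.0021/(230×32.3) = 2.827×10^-7 K/W
R_multilayer super-insulation = L/(kA) = 0.07/(0.00123×32.3) = 1.762 K/W
R_stainless steel = L/(kA) = 0.0027/(14.7×32.3) = 5.686×10^-6 K/W
R_outer film = 1/(h_o·A) = 1/(16.7×32.3) = 0.001854 K/W
R_total = 1.767 K/W
Q = ΔT / R_total = 203 / 1.767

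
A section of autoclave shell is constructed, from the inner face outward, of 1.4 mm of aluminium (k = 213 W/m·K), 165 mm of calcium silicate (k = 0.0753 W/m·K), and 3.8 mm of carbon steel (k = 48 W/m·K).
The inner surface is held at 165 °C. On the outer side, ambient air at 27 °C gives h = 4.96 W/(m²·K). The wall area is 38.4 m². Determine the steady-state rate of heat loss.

Series thermal resistances:
R_aluminium = L/(kA) = 0.0014/(213×38.4) = 1.712×10^-7 K/W
R_calcium silicate = L/(kA) = 0.165/(0.0753×38.4) = 0.05706 K/W
R_carbon steel = L/(kA) = 0.0038/(48×38.4) = 2.062×10^-6 K/W
R_outer film = 1/(h_o·A) = 1/(4.96×38.4) = 0.00525 K/W
R_total = 0.06232 K/W
Q = ΔT / R_total = 138 / 0.06232

Q ≈ 2210 W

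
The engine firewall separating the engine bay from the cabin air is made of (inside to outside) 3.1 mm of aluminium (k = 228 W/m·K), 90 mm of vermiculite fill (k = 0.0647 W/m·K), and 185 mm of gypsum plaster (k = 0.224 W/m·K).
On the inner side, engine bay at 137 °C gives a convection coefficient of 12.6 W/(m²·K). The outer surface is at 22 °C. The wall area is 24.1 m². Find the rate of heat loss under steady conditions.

Q ≈ 1210 W

Model the wall as resistances in series:
R_inner film = 1/(h_i·A) = 1/(12.6×24.1) = 0.003293 K/W
R_aluminium = L/(kA) = 0.0031/(228×24.1) = 5.642×10^-7 K/W
R_vermiculite fill = L/(kA) = 0.09/(0.0647×24.1) = 0.05772 K/W
R_gypsum plaster = L/(kA) = 0.185/(0.224×24.1) = 0.03427 K/W
R_total = 0.09528 K/W
Q = ΔT / R_total = 115 / 0.09528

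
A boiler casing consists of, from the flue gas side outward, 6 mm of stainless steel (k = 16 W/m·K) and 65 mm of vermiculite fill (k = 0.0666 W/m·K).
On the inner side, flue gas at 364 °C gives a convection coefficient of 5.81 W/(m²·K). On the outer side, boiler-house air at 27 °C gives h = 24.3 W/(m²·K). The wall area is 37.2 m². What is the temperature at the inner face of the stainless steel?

Using the resistance-network approach (series):
R_inner film = 1/(h_i·A) = 1/(5.81×37.2) = 0.004627 K/W
R_stainless steel = L/(kA) = 0.006/(16×37.2) = 1.008×10^-5 K/W
R_vermiculite fill = L/(kA) = 0.065/(0.0666×37.2) = 0.02624 K/W
R_outer film = 1/(h_o·A) = 1/(24.3×37.2) = 0.001106 K/W
R_total = 0.03198 K/W;  Q = ΔT/R_total = 337/0.03198 = 10540 W
T_interface = T_inner − Q·ΣR(inner→interface) = 364 − 10500×0.004627

T ≈ 315 °C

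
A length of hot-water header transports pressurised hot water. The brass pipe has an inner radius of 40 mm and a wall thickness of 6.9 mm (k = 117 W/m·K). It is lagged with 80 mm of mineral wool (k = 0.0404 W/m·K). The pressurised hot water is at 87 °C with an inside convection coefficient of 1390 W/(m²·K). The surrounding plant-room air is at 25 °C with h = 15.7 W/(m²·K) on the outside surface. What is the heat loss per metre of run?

q′ ≈ 15.5 W/m

For a radial system each layer contributes R = ln(r_out/r_in)/(2πkL); films add R = 1/(hA).
R_inner film = 1/(h_i·2πr₁L) = 1/(1390×2π×0.04×1) = 0.002862 K/W
R_brass pipe wall = ln(46.9/40)/(2π×117×1) = 2.165×10^-4 K/W
R_mineral wool = ln(126.9/46.9)/(2π×0.0404×1) = 3.921 K/W
R_outer film = 1/(h_o·2πr_oL) = 1/(15.7×2π×0.1269×1) = 0.07988 K/W
R_total = 4.004 K/W
Q = ΔT/R_total = 62/4.004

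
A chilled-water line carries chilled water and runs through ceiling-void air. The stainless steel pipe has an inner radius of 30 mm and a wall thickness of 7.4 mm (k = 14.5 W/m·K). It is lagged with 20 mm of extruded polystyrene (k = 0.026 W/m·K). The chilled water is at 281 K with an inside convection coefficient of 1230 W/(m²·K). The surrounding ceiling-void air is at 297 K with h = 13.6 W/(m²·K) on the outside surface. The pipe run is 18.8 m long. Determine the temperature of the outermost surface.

For a radial system each layer contributes R = ln(r_out/r_in)/(2πkL); films add R = 1/(hA).
R_inner film = 1/(h_i·2πr₁L) = 1/(1230×2π×0.03×18.8) = 2.294×10^-4 K/W
R_stainless steel pipe wall = ln(37.4/30)/(2π×14.5×18.8) = 1.287×10^-4 K/W
R_extruded polystyrene = ln(57.4/37.4)/(2π×0.026×18.8) = 0.1395 K/W
R_outer film = 1/(h_o·2πr_oL) = 1/(13.6×2π×0.0574×18.8) = 0.01084 K/W
R_total = 0.1507 K/W
Q = ΔT/R_total = 16/0.1507
Q = 106 W
T_interface = T_inner + Q·ΣR(inner→interface) = 281 + 106×0.1398

T ≈ 296 K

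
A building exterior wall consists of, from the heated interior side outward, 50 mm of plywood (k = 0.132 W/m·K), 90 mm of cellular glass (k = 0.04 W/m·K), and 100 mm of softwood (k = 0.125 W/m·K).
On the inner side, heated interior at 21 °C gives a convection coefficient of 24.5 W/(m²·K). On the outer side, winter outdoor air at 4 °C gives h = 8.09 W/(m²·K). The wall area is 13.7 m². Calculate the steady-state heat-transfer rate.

Q ≈ 64.8 W

Model the wall as resistances in series:
R_inner film = 1/(h_i·A) = 1/(24.5×13.7) = 0.002979 K/W
R_plywood = L/(kA) = 0.05/(0.132×13.7) = 0.02765 K/W
R_cellular glass = L/(kA) = 0.09/(0.04×13.7) = 0.1642 K/W
R_softwood = L/(kA) = 0.1/(0.125×13.7) = 0.05839 K/W
R_outer film = 1/(h_o·A) = 1/(8.09×13.7) = 0.009023 K/W
R_total = 0.2623 K/W
Q = ΔT / R_total = 17 / 0.2623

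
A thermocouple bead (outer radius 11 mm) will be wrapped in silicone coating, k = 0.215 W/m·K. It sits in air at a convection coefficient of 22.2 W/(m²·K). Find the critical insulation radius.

For a sphere r_cr = 2k/h = 2×0.215/22.2
r_cr = 19.4 mm; since the bare radius (11 mm) is below r_cr, adding a thin layer of insulation will *increase* heat loss.

r_cr ≈ 19.4 mm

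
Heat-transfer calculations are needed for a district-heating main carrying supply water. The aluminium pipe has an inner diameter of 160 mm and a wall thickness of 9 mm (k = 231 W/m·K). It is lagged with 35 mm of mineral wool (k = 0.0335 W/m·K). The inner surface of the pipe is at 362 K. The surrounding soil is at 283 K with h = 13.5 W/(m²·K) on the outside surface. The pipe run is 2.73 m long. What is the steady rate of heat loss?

Per-layer cylindrical resistances, series-summed:
R_aluminium pipe wall = ln(89/80)/(2π×231×2.73) = 2.691×10^-5 K/W
R_mineral wool = ln(124/89)/(2π×0.0335×2.73) = 0.5771 K/W
R_outer film = 1/(h_o·2πr_oL) = 1/(13.5×2π×0.124×2.73) = 0.03483 K/W
R_total = 0.612 K/W
Q = ΔT/R_total = 79/0.612

Q ≈ 129 W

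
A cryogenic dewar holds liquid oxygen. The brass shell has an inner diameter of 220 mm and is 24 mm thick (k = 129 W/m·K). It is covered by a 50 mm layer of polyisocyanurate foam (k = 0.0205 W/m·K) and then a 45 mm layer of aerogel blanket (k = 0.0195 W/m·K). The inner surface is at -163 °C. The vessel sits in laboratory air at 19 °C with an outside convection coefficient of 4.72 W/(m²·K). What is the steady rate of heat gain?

Q ≈ 14.5 W

Radial (spherical) resistances in series:
R_brass shell = (1/0.11 − 1/0.134)/(4π×129) = 0.001004 K/W
R_polyisocyanurate foam = (1/0.134 − 1/0.184)/(4π×0.0205) = 7.872 K/W
R_aerogel blanket = (1/0.184 − 1/0.229)/(4π×0.0195) = 4.358 K/W
R_outer film = 1/(h·4πr_o²) = 1/(4.72×4π×0.229²) = 0.3215 K/W
R_total = 12.55 K/W
Q = ΔT/R_total = 182/12.55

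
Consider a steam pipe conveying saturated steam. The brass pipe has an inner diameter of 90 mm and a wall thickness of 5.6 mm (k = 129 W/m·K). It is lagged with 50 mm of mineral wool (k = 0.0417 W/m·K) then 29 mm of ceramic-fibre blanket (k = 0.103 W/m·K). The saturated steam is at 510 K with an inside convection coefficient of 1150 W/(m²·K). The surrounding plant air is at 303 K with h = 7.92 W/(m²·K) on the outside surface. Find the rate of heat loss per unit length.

q′ ≈ 65.2 W/m

Treating each annulus and film as a series resistance:
R_inner film = 1/(h_i·2πr₁L) = 1/(1150×2π×0.045×1) = 0.003075 K/W
R_brass pipe wall = ln(50.6/45)/(2π×129×1) = 1.447×10^-4 K/W
R_mineral wool = ln(100.6/50.6)/(2π×0.0417×1) = 2.623 K/W
R_ceramic-fibre blanket = ln(129.6/100.6)/(2π×0.103×1) = 0.3914 K/W
R_outer film = 1/(h_o·2πr_oL) = 1/(7.92×2π×0.1296×1) = 0.1551 K/W
R_total = 3.172 K/W
Q = ΔT/R_total = 207/3.172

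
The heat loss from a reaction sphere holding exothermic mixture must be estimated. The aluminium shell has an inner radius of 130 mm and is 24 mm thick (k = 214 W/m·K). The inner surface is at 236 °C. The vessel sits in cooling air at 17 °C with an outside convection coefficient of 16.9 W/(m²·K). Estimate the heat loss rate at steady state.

Q ≈ 1100 W

For a spherical shell R = (1/r₁ − 1/r₂)/(4πk); film R = 1/(h·4πr²). In series:
R_aluminium shell = (1/0.13 − 1/0.154)/(4π×214) = 4.458×10^-4 K/W
R_outer film = 1/(h·4πr_o²) = 1/(16.9×4π×0.154²) = 0.1985 K/W
R_total = 0.199 K/W
Q = ΔT/R_total = 219/0.199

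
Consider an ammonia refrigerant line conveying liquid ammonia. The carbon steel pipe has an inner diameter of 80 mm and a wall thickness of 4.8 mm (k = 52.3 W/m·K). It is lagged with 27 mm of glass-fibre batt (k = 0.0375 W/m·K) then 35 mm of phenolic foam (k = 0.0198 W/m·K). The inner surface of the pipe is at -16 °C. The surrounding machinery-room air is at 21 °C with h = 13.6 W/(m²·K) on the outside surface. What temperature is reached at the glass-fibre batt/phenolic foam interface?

Cylindrical conduction, so R = ln(r₂/r₁)/(2πkL) per layer, in series:
R_carbon steel pipe wall = ln(44.8/40)/(2π×52.3×1) = 3.449×10^-4 K/W
R_glass-fibre batt = ln(71.8/44.8)/(2π×0.0375×1) = 2.002 K/W
R_phenolic foam = ln(106.8/71.8)/(2π×0.0198×1) = 3.192 K/W
R_outer film = 1/(h_o·2πr_oL) = 1/(13.6×2π×0.1068×1) = 0.1096 K/W
R_total = 5.304 K/W
Q = ΔT/R_total = 37/5.304
Q = 6.98 W/m
T_interface = T_inner + Q·ΣR(inner→interface) = -16 + 6.98×2.002

T ≈ -2.03 °C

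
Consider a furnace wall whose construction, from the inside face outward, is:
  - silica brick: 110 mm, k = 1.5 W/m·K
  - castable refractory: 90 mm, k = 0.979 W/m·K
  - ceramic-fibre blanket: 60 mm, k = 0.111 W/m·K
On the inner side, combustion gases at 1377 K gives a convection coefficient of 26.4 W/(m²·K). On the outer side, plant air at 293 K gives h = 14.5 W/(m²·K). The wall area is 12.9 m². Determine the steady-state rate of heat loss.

Q ≈ 17200 W

Series thermal resistances:
R_inner film = 1/(h_i·A) = 1/(26.4×12.9) = 0.002936 K/W
R_silica brick = L/(kA) = 0.11/(1.5×12.9) = 0.005685 K/W
R_castable refractory = L/(kA) = 0.09/(0.979×12.9) = 0.007126 K/W
R_ceramic-fibre blanket = L/(kA) = 0.06/(0.111×12.9) = 0.0419 K/W
R_outer film = 1/(h_o·A) = 1/(14.5×12.9) = 0.005346 K/W
R_total = 0.063 K/W
Q = ΔT / R_total = 1084 / 0.063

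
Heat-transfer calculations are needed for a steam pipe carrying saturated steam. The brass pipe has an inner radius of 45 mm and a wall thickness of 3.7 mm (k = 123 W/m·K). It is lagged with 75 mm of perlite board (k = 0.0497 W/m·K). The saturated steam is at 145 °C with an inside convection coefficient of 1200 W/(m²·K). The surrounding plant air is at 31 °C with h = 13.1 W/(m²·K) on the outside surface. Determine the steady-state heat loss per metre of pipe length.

q′ ≈ 36.9 W/m

Cylindrical conduction, so R = ln(r₂/r₁)/(2πkL) per layer, in series:
R_inner film = 1/(h_i·2πr₁L) = 1/(1200×2π×0.045×1) = 0.002947 K/W
R_brass pipe wall = ln(48.7/45)/(2π×123×1) = 1.022×10^-4 K/W
R_perlite board = ln(123.7/48.7)/(2π×0.0497×1) = 2.985 K/W
R_outer film = 1/(h_o·2πr_oL) = 1/(13.1×2π×0.1237×1) = 0.09822 K/W
R_total = 3.086 K/W
Q = ΔT/R_total = 114/3.086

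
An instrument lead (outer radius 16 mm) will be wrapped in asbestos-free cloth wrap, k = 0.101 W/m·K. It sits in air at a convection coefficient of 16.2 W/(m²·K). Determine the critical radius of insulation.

r_cr ≈ 6.23 mm

For a cylinder r_cr = k/h = 0.101/16.2
r_cr = 6.23 mm; since the bare radius (16 mm) is above r_cr, any added insulation will reduce heat loss.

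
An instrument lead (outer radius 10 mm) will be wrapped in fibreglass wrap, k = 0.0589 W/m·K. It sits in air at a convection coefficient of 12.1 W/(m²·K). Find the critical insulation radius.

r_cr ≈ 4.87 mm

For a cylinder r_cr = k/h = 0.0589/12.1
r_cr = 4.87 mm; since the bare radius (10 mm) is above r_cr, any added insulation will reduce heat loss.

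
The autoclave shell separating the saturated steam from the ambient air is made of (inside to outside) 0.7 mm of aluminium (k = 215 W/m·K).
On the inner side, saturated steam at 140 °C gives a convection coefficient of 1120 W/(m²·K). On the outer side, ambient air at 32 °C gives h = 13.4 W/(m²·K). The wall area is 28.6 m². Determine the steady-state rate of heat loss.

Q ≈ 40900 W

Model the wall as resistances in series:
R_inner film = 1/(h_i·A) = 1/(1120×28.6) = 3.122×10^-5 K/W
R_aluminium = L/(kA) = 0.0007/(215×28.6) = 1.138×10^-7 K/W
R_outer film = 1/(h_o·A) = 1/(13.4×28.6) = 0.002609 K/W
R_total = 0.002641 K/W
Q = ΔT / R_total = 108 / 0.002641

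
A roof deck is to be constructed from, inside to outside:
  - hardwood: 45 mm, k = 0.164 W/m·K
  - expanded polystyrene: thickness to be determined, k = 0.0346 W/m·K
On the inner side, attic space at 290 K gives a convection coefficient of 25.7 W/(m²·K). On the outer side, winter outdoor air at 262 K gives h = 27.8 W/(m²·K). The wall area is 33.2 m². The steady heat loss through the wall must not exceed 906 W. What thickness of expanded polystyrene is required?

Series thermal resistances:
R_inner film = 1/(h_i·A) = 1/(25.7×33.2) = 0.001172 K/W
R_hardwood = L/(kA) = 0.045/(0.164×33.2) = 0.008265 K/W
R_outer film = 1/(h_o·A) = 1/(27.8×33.2) = 0.001083 K/W
Sum of the known resistances R_other = 0.01052 K/W
Required total resistance R_tot = ΔT/Q_allow = 28/906 = 0.03091 K/W
R_expanded polystyrene = R_tot − R_other = 0.02038 K/W
L = R·k·A = 0.02038×0.0346×33.2

L ≈ 23.4 mm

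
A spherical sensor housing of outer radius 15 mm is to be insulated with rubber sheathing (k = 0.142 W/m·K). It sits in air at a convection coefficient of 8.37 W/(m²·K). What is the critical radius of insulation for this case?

For a sphere r_cr = 2k/h = 2×0.142/8.37
r_cr = 33.9 mm; since the bare radius (15 mm) is below r_cr, adding a thin layer of insulation will *increase* heat loss.

r_cr ≈ 33.9 mm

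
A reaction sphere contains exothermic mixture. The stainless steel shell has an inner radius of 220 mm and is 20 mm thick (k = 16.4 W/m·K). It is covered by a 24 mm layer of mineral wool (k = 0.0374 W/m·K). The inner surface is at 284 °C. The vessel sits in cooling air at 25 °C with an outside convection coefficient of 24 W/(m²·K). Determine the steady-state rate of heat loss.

Q ≈ 303 W

Spherical conduction: R = (1/r_in − 1/r_out)/(4πk) per layer; series-sum.
R_stainless steel shell = (1/0.22 − 1/0.24)/(4π×16.4) = 0.001838 K/W
R_mineral wool = (1/0.24 − 1/0.264)/(4π×0.0374) = 0.806 K/W
R_outer film = 1/(h·4πr_o²) = 1/(24×4π×0.264²) = 0.04757 K/W
R_total = 0.8554 K/W
Q = ΔT/R_total = 259/0.8554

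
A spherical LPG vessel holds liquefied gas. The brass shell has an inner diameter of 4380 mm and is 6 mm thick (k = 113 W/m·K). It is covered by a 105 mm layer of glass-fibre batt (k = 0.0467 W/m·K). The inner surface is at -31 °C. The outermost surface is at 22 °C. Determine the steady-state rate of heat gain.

Q ≈ 1500 W

For a spherical shell R = (1/r₁ − 1/r₂)/(4πk); film R = 1/(h·4πr²). In series:
R_brass shell = (1/2.19 − 1/2.196)/(4π×113) = 8.786×10^-7 K/W
R_glass-fibre batt = (1/2.196 − 1/2.301)/(4π×0.0467) = 0.03541 K/W
R_total = 0.03541 K/W
Q = ΔT/R_total = 53/0.03541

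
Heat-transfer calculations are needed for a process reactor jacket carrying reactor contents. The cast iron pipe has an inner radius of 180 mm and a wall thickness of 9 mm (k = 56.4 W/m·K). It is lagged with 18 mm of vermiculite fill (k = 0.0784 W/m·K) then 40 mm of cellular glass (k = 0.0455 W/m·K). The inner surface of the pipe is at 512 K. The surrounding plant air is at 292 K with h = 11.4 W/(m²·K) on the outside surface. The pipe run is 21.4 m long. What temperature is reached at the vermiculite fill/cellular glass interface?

For a radial system each layer contributes R = ln(r_out/r_in)/(2πkL); films add R = 1/(hA).
R_cast iron pipe wall = ln(189/180)/(2π×56.4×21.4) = 6.434×10^-6 K/W
R_vermiculite fill = ln(207/189)/(2π×0.0784×21.4) = 0.00863 K/W
R_cellular glass = ln(247/207)/(2π×0.0455×21.4) = 0.02888 K/W
R_outer film = 1/(h_o·2πr_oL) = 1/(11.4×2π×0.247×21.4) = 0.002641 K/W
R_total = 0.04015 K/W
Q = ΔT/R_total = 220/0.04015
Q = 5480 W
T_interface = T_inner − Q·ΣR(inner→interface) = 512 − 5480×0.008636

T ≈ 465 K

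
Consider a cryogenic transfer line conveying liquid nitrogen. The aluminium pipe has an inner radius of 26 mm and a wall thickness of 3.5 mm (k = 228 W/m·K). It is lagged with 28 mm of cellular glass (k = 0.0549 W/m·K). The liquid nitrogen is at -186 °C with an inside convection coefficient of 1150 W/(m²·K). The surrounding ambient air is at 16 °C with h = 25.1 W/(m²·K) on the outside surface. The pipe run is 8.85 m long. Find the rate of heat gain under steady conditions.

Q ≈ 872 W

For a radial system each layer contributes R = ln(r_out/r_in)/(2πkL); films add R = 1/(hA).
R_inner film = 1/(h_i·2πr₁L) = 1/(1150×2π×0.026×8.85) = 6.015×10^-4 K/W
R_aluminium pipe wall = ln(29.5/26)/(2π×228×8.85) = 9.961×10^-6 K/W
R_cellular glass = ln(57.5/29.5)/(2π×0.0549×8.85) = 0.2186 K/W
R_outer film = 1/(h_o·2πr_oL) = 1/(25.1×2π×0.0575×8.85) = 0.01246 K/W
R_total = 0.2317 K/W
Q = ΔT/R_total = 202/0.2317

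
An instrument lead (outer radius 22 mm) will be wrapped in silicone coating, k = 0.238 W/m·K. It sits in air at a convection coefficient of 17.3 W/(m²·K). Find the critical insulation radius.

For a cylinder r_cr = k/h = 0.238/17.3
r_cr = 13.8 mm; since the bare radius (22 mm) is above r_cr, any added insulation will reduce heat loss.

r_cr ≈ 13.8 mm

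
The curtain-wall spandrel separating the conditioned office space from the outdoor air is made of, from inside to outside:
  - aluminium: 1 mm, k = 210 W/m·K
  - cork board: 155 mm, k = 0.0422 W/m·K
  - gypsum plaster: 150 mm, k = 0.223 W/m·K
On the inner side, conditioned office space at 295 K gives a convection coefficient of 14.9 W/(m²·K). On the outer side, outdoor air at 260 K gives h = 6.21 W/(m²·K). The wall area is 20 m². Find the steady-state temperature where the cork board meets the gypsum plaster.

T ≈ 266 K

Model the wall as resistances in series:
R_inner film = 1/(h_i·A) = 1/(14.9×20) = 0.003356 K/W
R_aluminium = L/(kA) = 0.001/(210×20) = 2.381×10^-7 K/W
R_cork board = L/(kA) = 0.155/(0.0422×20) = 0.1836 K/W
R_gypsum plaster = L/(kA) = 0.15/(0.223×20) = 0.03363 K/W
R_outer film = 1/(h_o·A) = 1/(6.21×20) = 0.008052 K/W
R_total = 0.2287 K/W;  Q = ΔT/R_total = 35/0.2287 = 153 W
T_interface = T_inner − Q·ΣR(inner→interface) = 295 − 153×0.187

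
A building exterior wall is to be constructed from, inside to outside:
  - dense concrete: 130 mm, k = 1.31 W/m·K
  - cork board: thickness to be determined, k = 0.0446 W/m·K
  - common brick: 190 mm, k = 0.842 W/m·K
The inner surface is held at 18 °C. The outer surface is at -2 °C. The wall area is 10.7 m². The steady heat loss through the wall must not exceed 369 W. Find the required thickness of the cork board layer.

L ≈ 11.4 mm

Series thermal resistances:
R_dense concrete = L/(kA) = 0.13/(1.31×10.7) = 0.009274 K/W
R_common brick = L/(kA) = 0.19/(0.842×10.7) = 0.02109 K/W
Sum of the known resistances R_other = 0.03036 K/W
Required total resistance R_tot = ΔT/Q_allow = 20/369 = 0.0542 K/W
R_cork board = R_tot − R_other = 0.02384 K/W
L = R·k·A = 0.02384×0.0446×10.7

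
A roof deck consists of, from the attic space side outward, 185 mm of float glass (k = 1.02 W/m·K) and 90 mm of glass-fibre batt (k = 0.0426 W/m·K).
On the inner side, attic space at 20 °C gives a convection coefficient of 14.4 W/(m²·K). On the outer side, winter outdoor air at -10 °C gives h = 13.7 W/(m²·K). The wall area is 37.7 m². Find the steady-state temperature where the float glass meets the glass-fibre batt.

T ≈ 16.9 °C

Using the resistance-network approach (series):
R_inner film = 1/(h_i·A) = 1/(14.4×37.7) = 0.001842 K/W
R_float glass = L/(kA) = 0.185/(1.02×37.7) = 0.004811 K/W
R_glass-fibre batt = L/(kA) = 0.09/(0.0426×37.7) = 0.05604 K/W
R_outer film = 1/(h_o·A) = 1/(13.7×37.7) = 0.001936 K/W
R_total = 0.06463 K/W;  Q = ΔT/R_total = 30/0.06463 = 464.2 W
T_interface = T_inner − Q·ΣR(inner→interface) = 20 − 464×0.006653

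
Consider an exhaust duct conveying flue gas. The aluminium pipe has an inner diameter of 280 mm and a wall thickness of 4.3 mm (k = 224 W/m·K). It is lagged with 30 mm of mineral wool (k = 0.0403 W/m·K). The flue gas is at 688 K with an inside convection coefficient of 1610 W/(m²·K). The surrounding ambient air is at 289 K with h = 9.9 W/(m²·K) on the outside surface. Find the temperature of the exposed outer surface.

T ≈ 333 K

Cylindrical conduction, so R = ln(r₂/r₁)/(2πkL) per layer, in series:
R_inner film = 1/(h_i·2πr₁L) = 1/(1610×2π×0.14×1) = 7.061×10^-4 K/W
R_aluminium pipe wall = ln(144.3/140)/(2π×224×1) = 2.149×10^-5 K/W
R_mineral wool = ln(174.3/144.3)/(2π×0.0403×1) = 0.7459 K/W
R_outer film = 1/(h_o·2πr_oL) = 1/(9.9×2π×0.1743×1) = 0.09223 K/W
R_total = 0.8389 K/W
Q = ΔT/R_total = 399/0.8389
Q = 476 W/m
T_interface = T_inner − Q·ΣR(inner→interface) = 688 − 476×0.7467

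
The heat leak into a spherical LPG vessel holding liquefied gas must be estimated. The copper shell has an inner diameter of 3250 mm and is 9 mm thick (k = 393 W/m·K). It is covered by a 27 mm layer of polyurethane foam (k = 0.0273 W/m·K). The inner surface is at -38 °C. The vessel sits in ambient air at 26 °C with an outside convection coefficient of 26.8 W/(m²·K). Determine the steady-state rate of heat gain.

For a spherical shell R = (1/r₁ − 1/r₂)/(4πk); film R = 1/(h·4πr²). In series:
R_copper shell = (1/1.625 − 1/1.634)/(4π×393) = 6.863×10^-7 K/W
R_polyurethane foam = (1/1.634 − 1/1.661)/(4π×0.0273) = 0.029 K/W
R_outer film = 1/(h·4πr_o²) = 1/(26.8×4π×1.661²) = 0.001076 K/W
R_total = 0.03008 K/W
Q = ΔT/R_total = 64/0.03008

Q ≈ 2130 W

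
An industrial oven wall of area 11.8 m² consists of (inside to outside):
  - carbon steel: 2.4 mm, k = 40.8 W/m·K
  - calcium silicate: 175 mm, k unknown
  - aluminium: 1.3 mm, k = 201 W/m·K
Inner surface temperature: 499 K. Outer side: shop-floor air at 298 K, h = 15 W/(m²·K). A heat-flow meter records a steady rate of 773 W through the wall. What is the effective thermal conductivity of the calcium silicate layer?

k ≈ 0.0583 W/(m·K)

Thermal resistances in series:
R_carbon steel = L/(kA) = 0.0024/(40.8×11.8) = 4.985×10^-6 K/W
R_aluminium = L/(kA) = 0.0013/(201×11.8) = 5.481×10^-7 K/W
R_outer film = 1/(h_o·A) = 1/(15×11.8) = 0.00565 K/W
Sum of known resistances R_other = 0.005655 K/W
Total R = ΔT/Q = 201/773 = 0.26 K/W
R_calcium silicate = R_total − R_other = 0.2544 K/W
k = L/(R·A) = 0.175/(0.2544×11.8)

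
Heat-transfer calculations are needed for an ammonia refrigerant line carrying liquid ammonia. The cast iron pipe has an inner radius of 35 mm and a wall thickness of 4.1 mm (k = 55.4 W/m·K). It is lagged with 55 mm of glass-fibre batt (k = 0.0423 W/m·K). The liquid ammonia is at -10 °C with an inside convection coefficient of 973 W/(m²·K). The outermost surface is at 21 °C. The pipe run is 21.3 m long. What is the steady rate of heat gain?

Q ≈ 200 W

Radial resistances (cylindrical: R_cond = ln(r_o/r_i)/(2πkL), R_conv = 1/(h·2πrL)):
R_inner film = 1/(h_i·2πr₁L) = 1/(973×2π×0.035×21.3) = 2.194×10^-4 K/W
R_cast iron pipe wall = ln(39.1/35)/(2π×55.4×21.3) = 1.494×10^-5 K/W
R_glass-fibre batt = ln(94.1/39.1)/(2π×0.0423×21.3) = 0.1551 K/W
R_total = 0.1554 K/W
Q = ΔT/R_total = 31/0.1554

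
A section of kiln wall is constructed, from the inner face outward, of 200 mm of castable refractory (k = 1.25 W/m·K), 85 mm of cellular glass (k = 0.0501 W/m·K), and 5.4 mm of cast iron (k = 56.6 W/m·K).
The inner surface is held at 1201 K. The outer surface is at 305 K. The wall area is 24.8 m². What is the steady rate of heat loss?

Thermal resistances in series:
R_castable refractory = L/(kA) = 0.2/(1.25×24.8) = 0.006452 K/W
R_cellular glass = L/(kA) = 0.085/(0.0501×24.8) = 0.06841 K/W
R_cast iron = L/(kA) = 0.0054/(56.6×24.8) = 3.847×10^-6 K/W
R_total = 0.07487 K/W
Q = ΔT / R_total = 896 / 0.07487

Q ≈ 12000 W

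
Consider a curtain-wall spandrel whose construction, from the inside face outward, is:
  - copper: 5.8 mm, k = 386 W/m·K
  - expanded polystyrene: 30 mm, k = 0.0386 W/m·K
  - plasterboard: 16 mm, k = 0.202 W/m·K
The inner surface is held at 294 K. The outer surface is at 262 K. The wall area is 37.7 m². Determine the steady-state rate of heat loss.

Q ≈ 1410 W

Using the resistance-network approach (series):
R_copper = L/(kA) = 0.0058/(386×37.7) = 3.986×10^-7 K/W
R_expanded polystyrene = L/(kA) = 0.03/(0.0386×37.7) = 0.02062 K/W
R_plasterboard = L/(kA) = 0.016/(0.202×37.7) = 0.002101 K/W
R_total = 0.02272 K/W
Q = ΔT / R_total = 32 / 0.02272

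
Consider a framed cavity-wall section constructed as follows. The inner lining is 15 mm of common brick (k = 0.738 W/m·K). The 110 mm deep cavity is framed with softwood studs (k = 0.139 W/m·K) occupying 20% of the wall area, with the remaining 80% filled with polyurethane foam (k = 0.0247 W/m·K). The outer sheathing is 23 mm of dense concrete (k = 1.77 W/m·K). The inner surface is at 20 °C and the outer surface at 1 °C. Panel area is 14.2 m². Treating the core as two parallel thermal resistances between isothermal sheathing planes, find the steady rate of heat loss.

Q ≈ 115 W

Sheathing layers in series; stud and cavity paths in parallel between them.
R_inner = 0.015/(0.738×14.2) = 0.001431 K/W
R_stud  = 0.11/(0.139×0.2×14.2) = 0.2787 K/W
R_cav   = 0.11/(0.0247×0.8×14.2) = 0.392 K/W
1/R_core = 1/R_stud + 1/R_cav → R_core = 0.1629 K/W
R_outer = 0.023/(1.77×14.2) = 9.151×10^-4 K/W
R_total = 0.1652 K/W
Q = ΔT/R_total = 19/0.1652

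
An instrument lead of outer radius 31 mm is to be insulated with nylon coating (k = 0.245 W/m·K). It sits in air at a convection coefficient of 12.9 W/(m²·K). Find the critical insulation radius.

For a cylinder r_cr = k/h = 0.245/12.9
r_cr = 19 mm; since the bare radius (31 mm) is above r_cr, any added insulation will reduce heat loss.

r_cr ≈ 19 mm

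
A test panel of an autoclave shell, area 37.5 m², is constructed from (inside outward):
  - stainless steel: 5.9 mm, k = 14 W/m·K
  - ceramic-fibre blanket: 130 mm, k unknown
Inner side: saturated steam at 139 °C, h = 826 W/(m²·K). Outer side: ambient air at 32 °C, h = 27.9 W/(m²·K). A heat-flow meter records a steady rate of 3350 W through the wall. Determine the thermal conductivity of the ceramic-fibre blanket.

k ≈ 0.112 W/(m·K)

Thermal resistances in series:
R_inner film = 1/(h_i·A) = 1/(826×37.5) = 3.228×10^-5 K/W
R_stainless steel = L/(kA) = 0.0059/(14×37.5) = 1.124×10^-5 K/W
R_outer film = 1/(h_o·A) = 1/(27.9×37.5) = 9.558×10^-4 K/W
Sum of known resistances R_other = 9.993×10^-4 K/W
Total R = ΔT/Q = 107/3350 = 0.03194 K/W
R_ceramic-fibre blanket = R_total − R_other = 0.03094 K/W
k = L/(R·A) = 0.13/(0.03094×37.5)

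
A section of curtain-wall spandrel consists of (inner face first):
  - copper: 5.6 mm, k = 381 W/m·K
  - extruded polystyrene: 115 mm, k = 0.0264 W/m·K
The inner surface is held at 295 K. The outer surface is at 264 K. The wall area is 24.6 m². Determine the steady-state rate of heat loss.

Thermal resistances in series:
R_copper = L/(kA) = 0.0056/(381×24.6) = 5.975×10^-7 K/W
R_extruded polystyrene = L/(kA) = 0.115/(0.0264×24.6) = 0.1771 K/W
R_total = 0.1771 K/W
Q = ΔT / R_total = 31 / 0.1771

Q ≈ 175 W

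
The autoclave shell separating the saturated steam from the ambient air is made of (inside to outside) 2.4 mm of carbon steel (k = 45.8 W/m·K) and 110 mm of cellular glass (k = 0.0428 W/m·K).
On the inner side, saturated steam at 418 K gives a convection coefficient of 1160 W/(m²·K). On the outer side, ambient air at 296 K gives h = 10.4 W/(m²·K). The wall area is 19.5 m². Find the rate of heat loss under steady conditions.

Treating each layer as a thermal resistance in series:
R_inner film = 1/(h_i·A) = 1/(1160×19.5) = 4.421×10^-5 K/W
R_carbon steel = L/(kA) = 0.0024/(45.8×19.5) = 2.687×10^-6 K/W
R_cellular glass = L/(kA) = 0.11/(0.0428×19.5) = 0.1318 K/W
R_outer film = 1/(h_o·A) = 1/(10.4×19.5) = 0.004931 K/W
R_total = 0.1368 K/W
Q = ΔT / R_total = 122 / 0.1368

Q ≈ 892 W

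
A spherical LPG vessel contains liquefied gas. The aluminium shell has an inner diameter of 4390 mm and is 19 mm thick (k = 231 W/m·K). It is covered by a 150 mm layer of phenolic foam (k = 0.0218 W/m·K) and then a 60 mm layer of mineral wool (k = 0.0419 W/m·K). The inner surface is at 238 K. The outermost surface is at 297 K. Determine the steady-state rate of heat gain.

Radial (spherical) resistances in series:
R_aluminium shell = (1/2.195 − 1/2.214)/(4π×231) = 1.347×10^-6 K/W
R_phenolic foam = (1/2.214 − 1/2.364)/(4π×0.0218) = 0.1046 K/W
R_mineral wool = (1/2.364 − 1/2.424)/(4π×0.0419) = 0.01989 K/W
R_total = 0.1245 K/W
Q = ΔT/R_total = 59/0.1245

Q ≈ 474 W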